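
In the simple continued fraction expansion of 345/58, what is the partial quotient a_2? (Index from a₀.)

345 = 5·58 + 55   →  a_0 = 5
58 = 1·55 + 3   →  a_1 = 1
55 = 18·3 + 1   →  a_2 = 18

18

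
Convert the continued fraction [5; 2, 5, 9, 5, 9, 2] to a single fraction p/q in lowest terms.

54587/10006

Fold from the inside: start with 2/1.
  9 + 1/2 = 19/2
  5 + 2/19 = 97/19
  9 + 19/97 = 892/97
  5 + 97/892 = 4557/892
  2 + 892/4557 = 10006/4557
  5 + 4557/10006 = 54587/10006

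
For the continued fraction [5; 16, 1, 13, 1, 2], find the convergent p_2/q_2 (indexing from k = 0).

86/17

Using pₖ = aₖpₖ₋₁ + pₖ₋₂, qₖ = aₖqₖ₋₁ + qₖ₋₂ (with p₋₁=1, p₋₂=0, q₋₁=0, q₋₂=1):
  k=0: a=5, p=5, q=1
  k=1: a=16, p=81, q=16
  k=2: a=1, p=86, q=17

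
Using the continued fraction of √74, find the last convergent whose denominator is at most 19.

√74 = [8; 1, 1, 1, 1, 16, …] (period length 5).
Convergents:
  p_0/q_0 = 8/1
  p_1/q_1 = 9/1
  p_2/q_2 = 17/2
  p_3/q_3 = 26/3
  p_4/q_4 = 43/5
  p_5/q_5 = 714/83
q_4 = 5 ≤ 19 < 83 = q_5, so the answer is 43/5.

43/5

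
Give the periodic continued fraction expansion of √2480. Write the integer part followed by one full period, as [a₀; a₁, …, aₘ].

a₀ = ⌊√2480⌋ = 49.

[49; 1, 3, 1, 98]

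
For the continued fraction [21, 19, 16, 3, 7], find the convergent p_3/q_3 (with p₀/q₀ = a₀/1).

Using pₖ = aₖpₖ₋₁ + pₖ₋₂, qₖ = aₖqₖ₋₁ + qₖ₋₂ (with p₋₁=1, p₋₂=0, q₋₁=0, q₋₂=1):
  k=0: a=21, p=21, q=1
  k=1: a=19, p=400, q=19
  k=2: a=16, p=6421, q=305
  k=3: a=3, p=19663, q=934

19663/934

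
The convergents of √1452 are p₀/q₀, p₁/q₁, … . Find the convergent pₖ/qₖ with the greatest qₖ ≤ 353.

13413/352

√1452 = [38; 9, 1, 1, 18, 1, 1, 9, 76, …] (period length 8).
Convergents:
  p_0/q_0 = 38/1
  p_1/q_1 = 343/9
  p_2/q_2 = 381/10
  p_3/q_3 = 724/19
  p_4/q_4 = 13413/352
  p_5/q_5 = 14137/371
q_4 = 352 ≤ 353 < 371 = q_5, so the answer is 13413/352.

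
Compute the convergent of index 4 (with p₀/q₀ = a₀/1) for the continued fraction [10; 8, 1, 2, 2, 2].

617/61

Using pₖ = aₖpₖ₋₁ + pₖ₋₂, qₖ = aₖqₖ₋₁ + qₖ₋₂ (with p₋₁=1, p₋₂=0, q₋₁=0, q₋₂=1):
  k=0: a=10, p=10, q=1
  k=1: a=8, p=81, q=8
  k=2: a=1, p=91, q=9
  k=3: a=2, p=263, q=26
  k=4: a=2, p=617, q=61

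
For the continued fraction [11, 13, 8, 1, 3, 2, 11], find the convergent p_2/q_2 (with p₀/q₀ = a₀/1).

Using pₖ = aₖpₖ₋₁ + pₖ₋₂, qₖ = aₖqₖ₋₁ + qₖ₋₂ (with p₋₁=1, p₋₂=0, q₋₁=0, q₋₂=1):
  k=0: a=11, p=11, q=1
  k=1: a=13, p=144, q=13
  k=2: a=8, p=1163, q=105

1163/105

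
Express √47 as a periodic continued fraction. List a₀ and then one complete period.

[6; 1, 5, 1, 12]

a₀ = ⌊√47⌋ = 6.
With m₀=0, d₀=1 and mₖ₊₁ = dₖaₖ − mₖ, dₖ₊₁ = (n − mₖ₊₁²)/dₖ, aₖ₊₁ = ⌊(a₀+mₖ₊₁)/dₖ₊₁⌋:
  k=1: m=6, d=11, a=1
  k=2: m=5, d=2, a=5
  k=3: m=5, d=11, a=1
  k=4: m=6, d=1, a=12
d=1 and a=2a₀=12 at k=4, so the next step gives (m, d) = (6, 11) again — its k=1 value — and the period has length 4.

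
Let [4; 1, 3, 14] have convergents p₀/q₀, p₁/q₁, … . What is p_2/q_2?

19/4

Using pₖ = aₖpₖ₋₁ + pₖ₋₂, qₖ = aₖqₖ₋₁ + qₖ₋₂ (with p₋₁=1, p₋₂=0, q₋₁=0, q₋₂=1):
  k=0: a=4, p=4, q=1
  k=1: a=1, p=5, q=1
  k=2: a=3, p=19, q=4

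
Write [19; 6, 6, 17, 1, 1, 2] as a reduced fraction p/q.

Fold from the inside: start with 2/1.
  1 + 1/2 = 3/2
  1 + 2/3 = 5/3
  17 + 3/5 = 88/5
  6 + 5/88 = 533/88
  6 + 88/533 = 3286/533
  19 + 533/3286 = 62967/3286

62967/3286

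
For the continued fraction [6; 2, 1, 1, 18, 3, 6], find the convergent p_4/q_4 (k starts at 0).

Using pₖ = aₖpₖ₋₁ + pₖ₋₂, qₖ = aₖqₖ₋₁ + qₖ₋₂ (with p₋₁=1, p₋₂=0, q₋₁=0, q₋₂=1):
  k=0: a=6, p=6, q=1
  k=1: a=2, p=13, q=2
  k=2: a=1, p=19, q=3
  k=3: a=1, p=32, q=5
  k=4: a=18, p=595, q=93

595/93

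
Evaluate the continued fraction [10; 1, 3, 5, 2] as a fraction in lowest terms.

Fold from the inside: start with 2/1.
  5 + 1/2 = 11/2
  3 + 2/11 = 35/11
  1 + 11/35 = 46/35
  10 + 35/46 = 495/46

495/46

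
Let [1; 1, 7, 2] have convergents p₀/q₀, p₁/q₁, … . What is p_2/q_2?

15/8

Using pₖ = aₖpₖ₋₁ + pₖ₋₂, qₖ = aₖqₖ₋₁ + qₖ₋₂ (with p₋₁=1, p₋₂=0, q₋₁=0, q₋₂=1):
  k=0: a=1, p=1, q=1
  k=1: a=1, p=2, q=1
  k=2: a=7, p=15, q=8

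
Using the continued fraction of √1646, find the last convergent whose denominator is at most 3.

√1646 = [40; 1, 1, 3, 40, 3, 1, 1, 80, …] (period length 8).
Convergents:
  p_0/q_0 = 40/1
  p_1/q_1 = 41/1
  p_2/q_2 = 81/2
  p_3/q_3 = 284/7
q_2 = 2 ≤ 3 < 7 = q_3, so the answer is 81/2.

81/2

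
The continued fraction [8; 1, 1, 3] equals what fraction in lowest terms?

60/7

Using pₖ = aₖpₖ₋₁ + pₖ₋₂ and qₖ = aₖqₖ₋₁ + qₖ₋₂:
  k=0: a=8, p=8, q=1
  k=1: a=1, p=9, q=1
  k=2: a=1, p=17, q=2
  k=3: a=3, p=60, q=7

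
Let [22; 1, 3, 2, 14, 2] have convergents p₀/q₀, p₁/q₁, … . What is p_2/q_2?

91/4

Using pₖ = aₖpₖ₋₁ + pₖ₋₂, qₖ = aₖqₖ₋₁ + qₖ₋₂ (with p₋₁=1, p₋₂=0, q₋₁=0, q₋₂=1):
  k=0: a=22, p=22, q=1
  k=1: a=1, p=23, q=1
  k=2: a=3, p=91, q=4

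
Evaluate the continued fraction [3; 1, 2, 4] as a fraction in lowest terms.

Fold from the inside: start with 4/1.
  2 + 1/4 = 9/4
  1 + 4/9 = 13/9
  3 + 9/13 = 48/13

48/13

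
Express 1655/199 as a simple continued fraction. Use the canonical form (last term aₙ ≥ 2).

1655 = 8*199 + 63
199 = 3*63 + 10
63 = 6*10 + 3
10 = 3*3 + 1
3 = 3*1 + 0  (stop)
So 1655/199 = [8; 3, 6, 3, 3].

[8; 3, 6, 3, 3]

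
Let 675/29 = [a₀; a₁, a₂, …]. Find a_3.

1

675 = 23·29 + 8   →  a_0 = 23
29 = 3·8 + 5   →  a_1 = 3
8 = 1·5 + 3   →  a_2 = 1
5 = 1·3 + 2   →  a_3 = 1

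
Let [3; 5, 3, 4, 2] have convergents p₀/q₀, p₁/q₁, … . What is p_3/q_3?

220/69

Using pₖ = aₖpₖ₋₁ + pₖ₋₂, qₖ = aₖqₖ₋₁ + qₖ₋₂ (with p₋₁=1, p₋₂=0, q₋₁=0, q₋₂=1):
  k=0: a=3, p=3, q=1
  k=1: a=5, p=16, q=5
  k=2: a=3, p=51, q=16
  k=3: a=4, p=220, q=69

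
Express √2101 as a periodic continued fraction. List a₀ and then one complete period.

[45; 1, 5, 8, 5, 1, 90]

a₀ = ⌊√2101⌋ = 45.
With m₀=0, d₀=1 and mₖ₊₁ = dₖaₖ − mₖ, dₖ₊₁ = (n − mₖ₊₁²)/dₖ, aₖ₊₁ = ⌊(a₀+mₖ₊₁)/dₖ₊₁⌋:
  k=1: m=45, d=76, a=1
  k=2: m=31, d=15, a=5
  k=3: m=44, d=11, a=8
  k=4: m=44, d=15, a=5
  k=5: m=31, d=76, a=1
  k=6: m=45, d=1, a=90
d=1 and a=2a₀=90 at k=6, so the next step gives (m, d) = (45, 76) again — its k=1 value — and the period has length 6.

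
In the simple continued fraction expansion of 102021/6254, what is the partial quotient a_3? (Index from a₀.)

9

102021 = 16·6254 + 1957   →  a_0 = 16
6254 = 3·1957 + 383   →  a_1 = 3
1957 = 5·383 + 42   →  a_2 = 5
383 = 9·42 + 5   →  a_3 = 9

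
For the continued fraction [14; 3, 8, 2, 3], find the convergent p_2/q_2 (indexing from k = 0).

Using pₖ = aₖpₖ₋₁ + pₖ₋₂, qₖ = aₖqₖ₋₁ + qₖ₋₂ (with p₋₁=1, p₋₂=0, q₋₁=0, q₋₂=1):
  k=0: a=14, p=14, q=1
  k=1: a=3, p=43, q=3
  k=2: a=8, p=358, q=25

358/25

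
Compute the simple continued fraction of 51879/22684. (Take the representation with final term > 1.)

51879 = 2×22684 + 6511
22684 = 3×6511 + 3151
6511 = 2×3151 + 209
3151 = 15×209 + 16
209 = 13×16 + 1
16 = 16×1 + 0  (stop)
So 51879/22684 = [2; 3, 2, 15, 13, 16].

[2; 3, 2, 15, 13, 16]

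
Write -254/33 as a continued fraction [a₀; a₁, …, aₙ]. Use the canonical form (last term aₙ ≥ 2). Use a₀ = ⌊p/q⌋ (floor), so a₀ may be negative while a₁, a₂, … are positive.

-254 = -8·33 + 10
33 = 3·10 + 3
10 = 3·3 + 1
3 = 3·1 + 0  (stop)
So -254/33 = [-8; 3, 3, 3].

[-8; 3, 3, 3]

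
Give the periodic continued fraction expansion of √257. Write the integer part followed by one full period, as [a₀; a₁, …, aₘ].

[16; 32]

a₀ = ⌊√257⌋ = 16.
With m₀=0, d₀=1 and mₖ₊₁ = dₖaₖ − mₖ, dₖ₊₁ = (n − mₖ₊₁²)/dₖ, aₖ₊₁ = ⌊(a₀+mₖ₊₁)/dₖ₊₁⌋:
  k=1: m=16, d=1, a=32
d=1 and a=2a₀=32 at k=1, so the next step gives (m, d) = (16, 1) again — its k=1 value — and the period has length 1.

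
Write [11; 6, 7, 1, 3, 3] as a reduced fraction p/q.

6910/619

Using pₖ = aₖpₖ₋₁ + pₖ₋₂ and qₖ = aₖqₖ₋₁ + qₖ₋₂:
  k=0: a=11, p=11, q=1
  k=1: a=6, p=67, q=6
  k=2: a=7, p=480, q=43
  k=3: a=1, p=547, q=49
  k=4: a=3, p=2121, q=190
  k=5: a=3, p=6910, q=619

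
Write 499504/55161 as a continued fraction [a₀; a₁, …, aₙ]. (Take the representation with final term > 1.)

499504 = 9×55161 + 3055
55161 = 18×3055 + 171
3055 = 17×171 + 148
171 = 1×148 + 23
148 = 6×23 + 10
23 = 2×10 + 3
10 = 3×3 + 1
3 = 3×1 + 0  (stop)
So 499504/55161 = [9; 18, 17, 1, 6, 2, 3, 3].

[9; 18, 17, 1, 6, 2, 3, 3]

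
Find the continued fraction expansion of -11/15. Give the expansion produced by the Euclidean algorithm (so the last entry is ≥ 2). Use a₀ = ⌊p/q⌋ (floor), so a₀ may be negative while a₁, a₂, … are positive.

[-1; 3, 1, 3]

-11 = -1*15 + 4
15 = 3*4 + 3
4 = 1*3 + 1
3 = 3*1 + 0  (stop)
So -11/15 = [-1; 3, 1, 3].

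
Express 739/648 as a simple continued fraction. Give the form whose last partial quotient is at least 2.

[1; 7, 8, 3, 1, 2]

739 = 1×648 + 91
648 = 7×91 + 11
91 = 8×11 + 3
11 = 3×3 + 2
3 = 1×2 + 1
2 = 2×1 + 0  (stop)
So 739/648 = [1; 7, 8, 3, 1, 2].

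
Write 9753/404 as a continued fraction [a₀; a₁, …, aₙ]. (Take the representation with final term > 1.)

9753 = 24×404 + 57
404 = 7×57 + 5
57 = 11×5 + 2
5 = 2×2 + 1
2 = 2×1 + 0  (stop)
So 9753/404 = [24; 7, 11, 2, 2].

[24; 7, 11, 2, 2]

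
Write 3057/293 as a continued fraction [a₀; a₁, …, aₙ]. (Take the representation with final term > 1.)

[10; 2, 3, 3, 1, 9]

3057 = 10·293 + 127
293 = 2·127 + 39
127 = 3·39 + 10
39 = 3·10 + 9
10 = 1·9 + 1
9 = 9·1 + 0  (stop)
So 3057/293 = [10; 2, 3, 3, 1, 9].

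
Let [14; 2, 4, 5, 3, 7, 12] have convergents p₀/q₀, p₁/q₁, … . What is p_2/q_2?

Using pₖ = aₖpₖ₋₁ + pₖ₋₂, qₖ = aₖqₖ₋₁ + qₖ₋₂ (with p₋₁=1, p₋₂=0, q₋₁=0, q₋₂=1):
  k=0: a=14, p=14, q=1
  k=1: a=2, p=29, q=2
  k=2: a=4, p=130, q=9

130/9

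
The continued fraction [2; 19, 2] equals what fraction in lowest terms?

80/39

Fold from the inside: start with 2/1.
  19 + 1/2 = 39/2
  2 + 2/39 = 80/39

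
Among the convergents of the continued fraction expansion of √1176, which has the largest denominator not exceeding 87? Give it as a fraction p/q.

√1176 = [34; 3, 2, 2, 2, 3, 68, …] (period length 6).
Convergents:
  p_0/q_0 = 34/1
  p_1/q_1 = 103/3
  p_2/q_2 = 240/7
  p_3/q_3 = 583/17
  p_4/q_4 = 1406/41
  p_5/q_5 = 4801/140
q_4 = 41 ≤ 87 < 140 = q_5, so the answer is 1406/41.

1406/41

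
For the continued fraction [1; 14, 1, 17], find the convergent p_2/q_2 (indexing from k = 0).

16/15

Using pₖ = aₖpₖ₋₁ + pₖ₋₂, qₖ = aₖqₖ₋₁ + qₖ₋₂ (with p₋₁=1, p₋₂=0, q₋₁=0, q₋₂=1):
  k=0: a=1, p=1, q=1
  k=1: a=14, p=15, q=14
  k=2: a=1, p=16, q=15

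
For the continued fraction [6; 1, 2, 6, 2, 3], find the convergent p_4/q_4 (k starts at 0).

274/41

Using pₖ = aₖpₖ₋₁ + pₖ₋₂, qₖ = aₖqₖ₋₁ + qₖ₋₂ (with p₋₁=1, p₋₂=0, q₋₁=0, q₋₂=1):
  k=0: a=6, p=6, q=1
  k=1: a=1, p=7, q=1
  k=2: a=2, p=20, q=3
  k=3: a=6, p=127, q=19
  k=4: a=2, p=274, q=41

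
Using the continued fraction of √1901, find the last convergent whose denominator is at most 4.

131/3

√1901 = [43; 1, 1, 1, 1, 86, …] (period length 5).
Convergents:
  p_0/q_0 = 43/1
  p_1/q_1 = 44/1
  p_2/q_2 = 87/2
  p_3/q_3 = 131/3
  p_4/q_4 = 218/5
q_3 = 3 ≤ 4 < 5 = q_4, so the answer is 131/3.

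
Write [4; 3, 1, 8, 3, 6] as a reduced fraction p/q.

Using pₖ = aₖpₖ₋₁ + pₖ₋₂ and qₖ = aₖqₖ₋₁ + qₖ₋₂:
  k=0: a=4, p=4, q=1
  k=1: a=3, p=13, q=3
  k=2: a=1, p=17, q=4
  k=3: a=8, p=149, q=35
  k=4: a=3, p=464, q=109
  k=5: a=6, p=2933, q=689

2933/689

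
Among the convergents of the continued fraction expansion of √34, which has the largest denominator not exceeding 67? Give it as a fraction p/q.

379/65

√34 = [5; 1, 4, 1, 10, …] (period length 4).
Convergents:
  p_0/q_0 = 5/1
  p_1/q_1 = 6/1
  p_2/q_2 = 29/5
  p_3/q_3 = 35/6
  p_4/q_4 = 379/65
  p_5/q_5 = 414/71
q_4 = 65 ≤ 67 < 71 = q_5, so the answer is 379/65.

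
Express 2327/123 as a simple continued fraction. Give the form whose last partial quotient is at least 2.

[18; 1, 11, 3, 3]

2327 = 18×123 + 113
123 = 1×113 + 10
113 = 11×10 + 3
10 = 3×3 + 1
3 = 3×1 + 0  (stop)
So 2327/123 = [18; 1, 11, 3, 3].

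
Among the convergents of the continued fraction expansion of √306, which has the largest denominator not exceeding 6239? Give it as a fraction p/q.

84473/4829

√306 = [17; 2, 34, …] (period length 2).
Convergents:
  p_0/q_0 = 17/1
  p_1/q_1 = 35/2
  p_2/q_2 = 1207/69
  p_3/q_3 = 2449/140
  p_4/q_4 = 84473/4829
  p_5/q_5 = 171395/9798
q_4 = 4829 ≤ 6239 < 9798 = q_5, so the answer is 84473/4829.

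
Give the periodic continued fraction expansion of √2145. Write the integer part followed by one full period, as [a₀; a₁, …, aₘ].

a₀ = ⌊√2145⌋ = 46.

[46; 3, 5, 2, 5, 3, 92]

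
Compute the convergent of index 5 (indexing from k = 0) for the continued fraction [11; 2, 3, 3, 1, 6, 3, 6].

2321/203

Using pₖ = aₖpₖ₋₁ + pₖ₋₂, qₖ = aₖqₖ₋₁ + qₖ₋₂ (with p₋₁=1, p₋₂=0, q₋₁=0, q₋₂=1):
  k=0: a=11, p=11, q=1
  k=1: a=2, p=23, q=2
  k=2: a=3, p=80, q=7
  k=3: a=3, p=263, q=23
  k=4: a=1, p=343, q=30
  k=5: a=6, p=2321, q=203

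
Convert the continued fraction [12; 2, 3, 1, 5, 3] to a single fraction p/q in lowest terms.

2053/165

Using pₖ = aₖpₖ₋₁ + pₖ₋₂ and qₖ = aₖqₖ₋₁ + qₖ₋₂:
  k=0: a=12, p=12, q=1
  k=1: a=2, p=25, q=2
  k=2: a=3, p=87, q=7
  k=3: a=1, p=112, q=9
  k=4: a=5, p=647, q=52
  k=5: a=3, p=2053, q=165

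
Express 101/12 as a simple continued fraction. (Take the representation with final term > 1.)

101 = 8*12 + 5
12 = 2*5 + 2
5 = 2*2 + 1
2 = 2*1 + 0  (stop)
So 101/12 = [8; 2, 2, 2].

[8; 2, 2, 2]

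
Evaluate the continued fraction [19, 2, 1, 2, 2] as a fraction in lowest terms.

368/19

Fold from the inside: start with 2/1.
  2 + 1/2 = 5/2
  1 + 2/5 = 7/5
  2 + 5/7 = 19/7
  19 + 7/19 = 368/19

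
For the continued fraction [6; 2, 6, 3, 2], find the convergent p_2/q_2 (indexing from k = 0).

Using pₖ = aₖpₖ₋₁ + pₖ₋₂, qₖ = aₖqₖ₋₁ + qₖ₋₂ (with p₋₁=1, p₋₂=0, q₋₁=0, q₋₂=1):
  k=0: a=6, p=6, q=1
  k=1: a=2, p=13, q=2
  k=2: a=6, p=84, q=13

84/13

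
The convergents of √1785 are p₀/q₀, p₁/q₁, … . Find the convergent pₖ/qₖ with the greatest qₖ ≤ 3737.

57121/1352

√1785 = [42; 4, 84, …] (period length 2).
Convergents:
  p_0/q_0 = 42/1
  p_1/q_1 = 169/4
  p_2/q_2 = 14238/337
  p_3/q_3 = 57121/1352
  p_4/q_4 = 4812402/113905
q_3 = 1352 ≤ 3737 < 113905 = q_4, so the answer is 57121/1352.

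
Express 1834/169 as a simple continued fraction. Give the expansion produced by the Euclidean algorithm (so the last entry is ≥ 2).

[10; 1, 5, 1, 3, 6]

1834 = 10×169 + 144
169 = 1×144 + 25
144 = 5×25 + 19
25 = 1×19 + 6
19 = 3×6 + 1
6 = 6×1 + 0  (stop)
So 1834/169 = [10; 1, 5, 1, 3, 6].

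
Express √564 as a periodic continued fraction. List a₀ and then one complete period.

a₀ = ⌊√564⌋ = 23.

[23; 1, 2, 1, 46]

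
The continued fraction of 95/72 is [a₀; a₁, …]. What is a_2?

95 = 1·72 + 23   →  a_0 = 1
72 = 3·23 + 3   →  a_1 = 3
23 = 7·3 + 2   →  a_2 = 7

7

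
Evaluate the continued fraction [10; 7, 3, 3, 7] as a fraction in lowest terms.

5403/533

Using pₖ = aₖpₖ₋₁ + pₖ₋₂ and qₖ = aₖqₖ₋₁ + qₖ₋₂:
  k=0: a=10, p=10, q=1
  k=1: a=7, p=71, q=7
  k=2: a=3, p=223, q=22
  k=3: a=3, p=740, q=73
  k=4: a=7, p=5403, q=533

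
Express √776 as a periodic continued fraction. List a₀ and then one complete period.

a₀ = ⌊√776⌋ = 27.
With m₀=0, d₀=1 and mₖ₊₁ = dₖaₖ − mₖ, dₖ₊₁ = (n − mₖ₊₁²)/dₖ, aₖ₊₁ = ⌊(a₀+mₖ₊₁)/dₖ₊₁⌋:
  k=1: m=27, d=47, a=1
  k=2: m=20, d=8, a=5
  k=3: m=20, d=47, a=1
  k=4: m=27, d=1, a=54
d=1 and a=2a₀=54 at k=4, so the next step gives (m, d) = (27, 47) again — its k=1 value — and the period has length 4.

[27; 1, 5, 1, 54]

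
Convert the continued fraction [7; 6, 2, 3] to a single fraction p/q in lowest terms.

322/45

Using pₖ = aₖpₖ₋₁ + pₖ₋₂ and qₖ = aₖqₖ₋₁ + qₖ₋₂:
  k=0: a=7, p=7, q=1
  k=1: a=6, p=43, q=6
  k=2: a=2, p=93, q=13
  k=3: a=3, p=322, q=45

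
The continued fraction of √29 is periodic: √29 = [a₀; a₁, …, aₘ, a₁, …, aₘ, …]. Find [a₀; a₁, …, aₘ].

[5; 2, 1, 1, 2, 10]

a₀ = ⌊√29⌋ = 5.
With m₀=0, d₀=1 and mₖ₊₁ = dₖaₖ − mₖ, dₖ₊₁ = (n − mₖ₊₁²)/dₖ, aₖ₊₁ = ⌊(a₀+mₖ₊₁)/dₖ₊₁⌋:
  k=1: m=5, d=4, a=2
  k=2: m=3, d=5, a=1
  k=3: m=2, d=5, a=1
  k=4: m=3, d=4, a=2
  k=5: m=5, d=1, a=10
d=1 and a=2a₀=10 at k=5, so the next step gives (m, d) = (5, 4) again — its k=1 value — and the period has length 5.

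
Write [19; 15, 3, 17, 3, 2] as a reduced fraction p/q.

Fold from the inside: start with 2/1.
  3 + 1/2 = 7/2
  17 + 2/7 = 121/7
  3 + 7/121 = 370/121
  15 + 121/370 = 5671/370
  19 + 370/5671 = 108119/5671

108119/5671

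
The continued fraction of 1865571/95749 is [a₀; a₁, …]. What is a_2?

15

1865571 = 19·95749 + 46340   →  a_0 = 19
95749 = 2·46340 + 3069   →  a_1 = 2
46340 = 15·3069 + 305   →  a_2 = 15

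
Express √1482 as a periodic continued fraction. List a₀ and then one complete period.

[38; 2, 76]

a₀ = ⌊√1482⌋ = 38.
With m₀=0, d₀=1 and mₖ₊₁ = dₖaₖ − mₖ, dₖ₊₁ = (n − mₖ₊₁²)/dₖ, aₖ₊₁ = ⌊(a₀+mₖ₊₁)/dₖ₊₁⌋:
  k=1: m=38, d=38, a=2
  k=2: m=38, d=1, a=76
d=1 and a=2a₀=76 at k=2, so the next step gives (m, d) = (38, 38) again — its k=1 value — and the period has length 2.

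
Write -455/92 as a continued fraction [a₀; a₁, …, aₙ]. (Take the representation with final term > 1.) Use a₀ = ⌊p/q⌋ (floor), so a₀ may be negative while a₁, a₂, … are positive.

[-5; 18, 2, 2]

-455 = -5·92 + 5
92 = 18·5 + 2
5 = 2·2 + 1
2 = 2·1 + 0  (stop)
So -455/92 = [-5; 18, 2, 2].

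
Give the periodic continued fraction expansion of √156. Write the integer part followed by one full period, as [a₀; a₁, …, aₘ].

[12; 2, 24]

a₀ = ⌊√156⌋ = 12.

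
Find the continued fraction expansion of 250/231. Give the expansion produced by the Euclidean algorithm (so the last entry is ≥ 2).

[1; 12, 6, 3]

250 = 1×231 + 19
231 = 12×19 + 3
19 = 6×3 + 1
3 = 3×1 + 0  (stop)
So 250/231 = [1; 12, 6, 3].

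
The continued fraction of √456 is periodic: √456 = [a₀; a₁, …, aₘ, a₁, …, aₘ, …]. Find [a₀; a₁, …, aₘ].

[21; 2, 1, 4, 1, 2, 42]

a₀ = ⌊√456⌋ = 21.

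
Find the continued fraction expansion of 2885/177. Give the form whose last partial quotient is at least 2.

[16; 3, 2, 1, 17]

2885 = 16*177 + 53
177 = 3*53 + 18
53 = 2*18 + 17
18 = 1*17 + 1
17 = 17*1 + 0  (stop)
So 2885/177 = [16; 3, 2, 1, 17].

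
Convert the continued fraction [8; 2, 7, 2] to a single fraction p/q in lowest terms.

Using pₖ = aₖpₖ₋₁ + pₖ₋₂ and qₖ = aₖqₖ₋₁ + qₖ₋₂:
  k=0: a=8, p=8, q=1
  k=1: a=2, p=17, q=2
  k=2: a=7, p=127, q=15
  k=3: a=2, p=271, q=32

271/32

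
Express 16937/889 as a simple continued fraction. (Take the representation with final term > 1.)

16937 = 19×889 + 46
889 = 19×46 + 15
46 = 3×15 + 1
15 = 15×1 + 0  (stop)
So 16937/889 = [19; 19, 3, 15].

[19; 19, 3, 15]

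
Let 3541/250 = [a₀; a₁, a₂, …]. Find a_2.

10

3541 = 14·250 + 41   →  a_0 = 14
250 = 6·41 + 4   →  a_1 = 6
41 = 10·4 + 1   →  a_2 = 10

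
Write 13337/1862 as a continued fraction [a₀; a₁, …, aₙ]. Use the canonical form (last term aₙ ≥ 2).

[7; 6, 6, 1, 7, 1, 4]

13337 = 7·1862 + 303
1862 = 6·303 + 44
303 = 6·44 + 39
44 = 1·39 + 5
39 = 7·5 + 4
5 = 1·4 + 1
4 = 4·1 + 0  (stop)
So 13337/1862 = [7; 6, 6, 1, 7, 1, 4].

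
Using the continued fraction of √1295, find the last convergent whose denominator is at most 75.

2591/72

√1295 = [35; 1, 70, …] (period length 2).
Convergents:
  p_0/q_0 = 35/1
  p_1/q_1 = 36/1
  p_2/q_2 = 2555/71
  p_3/q_3 = 2591/72
  p_4/q_4 = 183925/5111
q_3 = 72 ≤ 75 < 5111 = q_4, so the answer is 2591/72.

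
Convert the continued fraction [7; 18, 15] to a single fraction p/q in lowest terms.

Fold from the inside: start with 15/1.
  18 + 1/15 = 271/15
  7 + 15/271 = 1912/271

1912/271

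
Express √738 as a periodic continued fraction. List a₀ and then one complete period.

a₀ = ⌊√738⌋ = 27.

[27; 6, 54]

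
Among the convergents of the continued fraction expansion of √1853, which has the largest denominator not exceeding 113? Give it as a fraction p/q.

1851/43

√1853 = [43; 21, 1, 1, 21, 86, …] (period length 5).
Convergents:
  p_0/q_0 = 43/1
  p_1/q_1 = 904/21
  p_2/q_2 = 947/22
  p_3/q_3 = 1851/43
  p_4/q_4 = 39818/925
q_3 = 43 ≤ 113 < 925 = q_4, so the answer is 1851/43.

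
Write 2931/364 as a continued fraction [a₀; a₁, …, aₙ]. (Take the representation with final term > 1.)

2931 = 8×364 + 19
364 = 19×19 + 3
19 = 6×3 + 1
3 = 3×1 + 0  (stop)
So 2931/364 = [8; 19, 6, 3].

[8; 19, 6, 3]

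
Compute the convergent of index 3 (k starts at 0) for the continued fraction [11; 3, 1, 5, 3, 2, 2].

Using pₖ = aₖpₖ₋₁ + pₖ₋₂, qₖ = aₖqₖ₋₁ + qₖ₋₂ (with p₋₁=1, p₋₂=0, q₋₁=0, q₋₂=1):
  k=0: a=11, p=11, q=1
  k=1: a=3, p=34, q=3
  k=2: a=1, p=45, q=4
  k=3: a=5, p=259, q=23

259/23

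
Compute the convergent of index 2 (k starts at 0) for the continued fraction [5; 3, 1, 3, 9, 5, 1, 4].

Using pₖ = aₖpₖ₋₁ + pₖ₋₂, qₖ = aₖqₖ₋₁ + qₖ₋₂ (with p₋₁=1, p₋₂=0, q₋₁=0, q₋₂=1):
  k=0: a=5, p=5, q=1
  k=1: a=3, p=16, q=3
  k=2: a=1, p=21, q=4

21/4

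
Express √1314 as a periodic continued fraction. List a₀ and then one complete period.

[36; 4, 72]

a₀ = ⌊√1314⌋ = 36.
With m₀=0, d₀=1 and mₖ₊₁ = dₖaₖ − mₖ, dₖ₊₁ = (n − mₖ₊₁²)/dₖ, aₖ₊₁ = ⌊(a₀+mₖ₊₁)/dₖ₊₁⌋:
  k=1: m=36, d=18, a=4
  k=2: m=36, d=1, a=72
d=1 and a=2a₀=72 at k=2, so the next step gives (m, d) = (36, 18) again — its k=1 value — and the period has length 2.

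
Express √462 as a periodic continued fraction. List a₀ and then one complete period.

[21; 2, 42]

a₀ = ⌊√462⌋ = 21.
With m₀=0, d₀=1 and mₖ₊₁ = dₖaₖ − mₖ, dₖ₊₁ = (n − mₖ₊₁²)/dₖ, aₖ₊₁ = ⌊(a₀+mₖ₊₁)/dₖ₊₁⌋:
  k=1: m=21, d=21, a=2
  k=2: m=21, d=1, a=42
d=1 and a=2a₀=42 at k=2, so the next step gives (m, d) = (21, 21) again — its k=1 value — and the period has length 2.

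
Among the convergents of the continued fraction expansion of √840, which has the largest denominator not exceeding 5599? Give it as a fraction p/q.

97469/3363

√840 = [28; 1, 56, …] (period length 2).
Convergents:
  p_0/q_0 = 28/1
  p_1/q_1 = 29/1
  p_2/q_2 = 1652/57
  p_3/q_3 = 1681/58
  p_4/q_4 = 95788/3305
  p_5/q_5 = 97469/3363
  p_6/q_6 = 5554052/191633
q_5 = 3363 ≤ 5599 < 191633 = q_6, so the answer is 97469/3363.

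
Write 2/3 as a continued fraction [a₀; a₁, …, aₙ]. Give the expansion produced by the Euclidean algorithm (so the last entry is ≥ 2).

[0; 1, 2]

2 = 0·3 + 2
3 = 1·2 + 1
2 = 2·1 + 0  (stop)
So 2/3 = [0; 1, 2].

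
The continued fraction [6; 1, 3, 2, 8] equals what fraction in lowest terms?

Fold from the inside: start with 8/1.
  2 + 1/8 = 17/8
  3 + 8/17 = 59/17
  1 + 17/59 = 76/59
  6 + 59/76 = 515/76

515/76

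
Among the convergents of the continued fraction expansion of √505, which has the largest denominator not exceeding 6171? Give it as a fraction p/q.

72765/3238

√505 = [22; 2, 8, 2, 44, …] (period length 4).
Convergents:
  p_0/q_0 = 22/1
  p_1/q_1 = 45/2
  p_2/q_2 = 382/17
  p_3/q_3 = 809/36
  p_4/q_4 = 35978/1601
  p_5/q_5 = 72765/3238
  p_6/q_6 = 618098/27505
q_5 = 3238 ≤ 6171 < 27505 = q_6, so the answer is 72765/3238.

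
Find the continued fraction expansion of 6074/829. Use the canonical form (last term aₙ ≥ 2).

6074 = 7×829 + 271
829 = 3×271 + 16
271 = 16×16 + 15
16 = 1×15 + 1
15 = 15×1 + 0  (stop)
So 6074/829 = [7; 3, 16, 1, 15].

[7; 3, 16, 1, 15]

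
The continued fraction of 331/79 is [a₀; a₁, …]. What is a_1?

5

331 = 4·79 + 15   →  a_0 = 4
79 = 5·15 + 4   →  a_1 = 5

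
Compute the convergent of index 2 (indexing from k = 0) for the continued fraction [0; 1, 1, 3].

1/2

Using pₖ = aₖpₖ₋₁ + pₖ₋₂, qₖ = aₖqₖ₋₁ + qₖ₋₂ (with p₋₁=1, p₋₂=0, q₋₁=0, q₋₂=1):
  k=0: a=0, p=0, q=1
  k=1: a=1, p=1, q=1
  k=2: a=1, p=1, q=2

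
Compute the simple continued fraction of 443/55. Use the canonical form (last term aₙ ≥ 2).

443 = 8×55 + 3
55 = 18×3 + 1
3 = 3×1 + 0  (stop)
So 443/55 = [8; 18, 3].

[8; 18, 3]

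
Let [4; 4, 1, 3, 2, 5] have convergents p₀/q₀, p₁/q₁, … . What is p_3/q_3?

Using pₖ = aₖpₖ₋₁ + pₖ₋₂, qₖ = aₖqₖ₋₁ + qₖ₋₂ (with p₋₁=1, p₋₂=0, q₋₁=0, q₋₂=1):
  k=0: a=4, p=4, q=1
  k=1: a=4, p=17, q=4
  k=2: a=1, p=21, q=5
  k=3: a=3, p=80, q=19

80/19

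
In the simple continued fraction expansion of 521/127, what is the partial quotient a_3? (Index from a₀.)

521 = 4·127 + 13   →  a_0 = 4
127 = 9·13 + 10   →  a_1 = 9
13 = 1·10 + 3   →  a_2 = 1
10 = 3·3 + 1   →  a_3 = 3

3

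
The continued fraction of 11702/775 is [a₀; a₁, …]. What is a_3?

11702 = 15·775 + 77   →  a_0 = 15
775 = 10·77 + 5   →  a_1 = 10
77 = 15·5 + 2   →  a_2 = 15
5 = 2·2 + 1   →  a_3 = 2

2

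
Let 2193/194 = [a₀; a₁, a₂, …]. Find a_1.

2193 = 11·194 + 59   →  a_0 = 11
194 = 3·59 + 17   →  a_1 = 3

3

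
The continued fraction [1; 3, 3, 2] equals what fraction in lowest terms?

30/23

Fold from the inside: start with 2/1.
  3 + 1/2 = 7/2
  3 + 2/7 = 23/7
  1 + 7/23 = 30/23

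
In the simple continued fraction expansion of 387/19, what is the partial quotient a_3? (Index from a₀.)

387 = 20·19 + 7   →  a_0 = 20
19 = 2·7 + 5   →  a_1 = 2
7 = 1·5 + 2   →  a_2 = 1
5 = 2·2 + 1   →  a_3 = 2

2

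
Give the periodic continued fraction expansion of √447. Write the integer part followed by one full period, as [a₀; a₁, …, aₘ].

a₀ = ⌊√447⌋ = 21.
With m₀=0, d₀=1 and mₖ₊₁ = dₖaₖ − mₖ, dₖ₊₁ = (n − mₖ₊₁²)/dₖ, aₖ₊₁ = ⌊(a₀+mₖ₊₁)/dₖ₊₁⌋:
  k=1: m=21, d=6, a=7
  k=2: m=21, d=1, a=42
d=1 and a=2a₀=42 at k=2, so the next step gives (m, d) = (21, 6) again — its k=1 value — and the period has length 2.

[21; 7, 42]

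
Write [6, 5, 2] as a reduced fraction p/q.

68/11

Fold from the inside: start with 2/1.
  5 + 1/2 = 11/2
  6 + 2/11 = 68/11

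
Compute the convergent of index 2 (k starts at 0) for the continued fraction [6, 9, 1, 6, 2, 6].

61/10

Using pₖ = aₖpₖ₋₁ + pₖ₋₂, qₖ = aₖqₖ₋₁ + qₖ₋₂ (with p₋₁=1, p₋₂=0, q₋₁=0, q₋₂=1):
  k=0: a=6, p=6, q=1
  k=1: a=9, p=55, q=9
  k=2: a=1, p=61, q=10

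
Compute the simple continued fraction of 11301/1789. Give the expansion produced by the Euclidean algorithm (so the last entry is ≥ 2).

11301 = 6×1789 + 567
1789 = 3×567 + 88
567 = 6×88 + 39
88 = 2×39 + 10
39 = 3×10 + 9
10 = 1×9 + 1
9 = 9×1 + 0  (stop)
So 11301/1789 = [6; 3, 6, 2, 3, 1, 9].

[6; 3, 6, 2, 3, 1, 9]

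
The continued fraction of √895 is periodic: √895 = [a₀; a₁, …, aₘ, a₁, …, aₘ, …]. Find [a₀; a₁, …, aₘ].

a₀ = ⌊√895⌋ = 29.
With m₀=0, d₀=1 and mₖ₊₁ = dₖaₖ − mₖ, dₖ₊₁ = (n − mₖ₊₁²)/dₖ, aₖ₊₁ = ⌊(a₀+mₖ₊₁)/dₖ₊₁⌋:
  k=1: m=29, d=54, a=1
  k=2: m=25, d=5, a=10
  k=3: m=25, d=54, a=1
  k=4: m=29, d=1, a=58
d=1 and a=2a₀=58 at k=4, so the next step gives (m, d) = (29, 54) again — its k=1 value — and the period has length 4.

[29; 1, 10, 1, 58]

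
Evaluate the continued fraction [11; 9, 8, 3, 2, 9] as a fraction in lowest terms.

Using pₖ = aₖpₖ₋₁ + pₖ₋₂ and qₖ = aₖqₖ₋₁ + qₖ₋₂:
  k=0: a=11, p=11, q=1
  k=1: a=9, p=100, q=9
  k=2: a=8, p=811, q=73
  k=3: a=3, p=2533, q=228
  k=4: a=2, p=5877, q=529
  k=5: a=9, p=55426, q=4989

55426/4989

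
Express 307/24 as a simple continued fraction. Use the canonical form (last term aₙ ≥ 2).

[12; 1, 3, 1, 4]

307 = 12*24 + 19
24 = 1*19 + 5
19 = 3*5 + 4
5 = 1*4 + 1
4 = 4*1 + 0  (stop)
So 307/24 = [12; 1, 3, 1, 4].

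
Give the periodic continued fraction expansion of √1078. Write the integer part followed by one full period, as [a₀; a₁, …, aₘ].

[32; 1, 4, 1, 64]

a₀ = ⌊√1078⌋ = 32.
With m₀=0, d₀=1 and mₖ₊₁ = dₖaₖ − mₖ, dₖ₊₁ = (n − mₖ₊₁²)/dₖ, aₖ₊₁ = ⌊(a₀+mₖ₊₁)/dₖ₊₁⌋:
  k=1: m=32, d=54, a=1
  k=2: m=22, d=11, a=4
  k=3: m=22, d=54, a=1
  k=4: m=32, d=1, a=64
d=1 and a=2a₀=64 at k=4, so the next step gives (m, d) = (32, 54) again — its k=1 value — and the period has length 4.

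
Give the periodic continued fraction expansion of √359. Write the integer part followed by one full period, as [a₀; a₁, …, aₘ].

[18; 1, 17, 1, 36]

a₀ = ⌊√359⌋ = 18.
With m₀=0, d₀=1 and mₖ₊₁ = dₖaₖ − mₖ, dₖ₊₁ = (n − mₖ₊₁²)/dₖ, aₖ₊₁ = ⌊(a₀+mₖ₊₁)/dₖ₊₁⌋:
  k=1: m=18, d=35, a=1
  k=2: m=17, d=2, a=17
  k=3: m=17, d=35, a=1
  k=4: m=18, d=1, a=36
d=1 and a=2a₀=36 at k=4, so the next step gives (m, d) = (18, 35) again — its k=1 value — and the period has length 4.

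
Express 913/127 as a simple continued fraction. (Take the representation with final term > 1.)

[7; 5, 3, 2, 3]

913 = 7×127 + 24
127 = 5×24 + 7
24 = 3×7 + 3
7 = 2×3 + 1
3 = 3×1 + 0  (stop)
So 913/127 = [7; 5, 3, 2, 3].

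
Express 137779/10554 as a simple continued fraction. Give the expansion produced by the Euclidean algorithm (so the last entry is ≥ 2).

[13; 18, 3, 2, 3, 3, 7]

137779 = 13×10554 + 577
10554 = 18×577 + 168
577 = 3×168 + 73
168 = 2×73 + 22
73 = 3×22 + 7
22 = 3×7 + 1
7 = 7×1 + 0  (stop)
So 137779/10554 = [13; 18, 3, 2, 3, 3, 7].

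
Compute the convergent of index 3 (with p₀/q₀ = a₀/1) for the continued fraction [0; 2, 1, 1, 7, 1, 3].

2/5

Using pₖ = aₖpₖ₋₁ + pₖ₋₂, qₖ = aₖqₖ₋₁ + qₖ₋₂ (with p₋₁=1, p₋₂=0, q₋₁=0, q₋₂=1):
  k=0: a=0, p=0, q=1
  k=1: a=2, p=1, q=2
  k=2: a=1, p=1, q=3
  k=3: a=1, p=2, q=5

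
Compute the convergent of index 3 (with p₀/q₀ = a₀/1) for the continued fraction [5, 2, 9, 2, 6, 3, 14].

219/40

Using pₖ = aₖpₖ₋₁ + pₖ₋₂, qₖ = aₖqₖ₋₁ + qₖ₋₂ (with p₋₁=1, p₋₂=0, q₋₁=0, q₋₂=1):
  k=0: a=5, p=5, q=1
  k=1: a=2, p=11, q=2
  k=2: a=9, p=104, q=19
  k=3: a=2, p=219, q=40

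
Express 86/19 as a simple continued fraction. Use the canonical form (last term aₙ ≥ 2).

86 = 4×19 + 10
19 = 1×10 + 9
10 = 1×9 + 1
9 = 9×1 + 0  (stop)
So 86/19 = [4; 1, 1, 9].

[4; 1, 1, 9]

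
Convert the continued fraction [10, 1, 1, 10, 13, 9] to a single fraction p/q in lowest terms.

Using pₖ = aₖpₖ₋₁ + pₖ₋₂ and qₖ = aₖqₖ₋₁ + qₖ₋₂:
  k=0: a=10, p=10, q=1
  k=1: a=1, p=11, q=1
  k=2: a=1, p=21, q=2
  k=3: a=10, p=221, q=21
  k=4: a=13, p=2894, q=275
  k=5: a=9, p=26267, q=2496

26267/2496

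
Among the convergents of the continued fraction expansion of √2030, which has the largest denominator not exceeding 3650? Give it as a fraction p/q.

√2030 = [45; 18, 90, …] (period length 2).
Convergents:
  p_0/q_0 = 45/1
  p_1/q_1 = 811/18
  p_2/q_2 = 73035/1621
  p_3/q_3 = 1315441/29196
q_2 = 1621 ≤ 3650 < 29196 = q_3, so the answer is 73035/1621.

73035/1621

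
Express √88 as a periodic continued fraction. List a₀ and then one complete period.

[9; 2, 1, 1, 1, 2, 18]

a₀ = ⌊√88⌋ = 9.
With m₀=0, d₀=1 and mₖ₊₁ = dₖaₖ − mₖ, dₖ₊₁ = (n − mₖ₊₁²)/dₖ, aₖ₊₁ = ⌊(a₀+mₖ₊₁)/dₖ₊₁⌋:
  k=1: m=9, d=7, a=2
  k=2: m=5, d=9, a=1
  k=3: m=4, d=8, a=1
  k=4: m=4, d=9, a=1
  k=5: m=5, d=7, a=2
  k=6: m=9, d=1, a=18
d=1 and a=2a₀=18 at k=6, so the next step gives (m, d) = (9, 7) again — its k=1 value — and the period has length 6.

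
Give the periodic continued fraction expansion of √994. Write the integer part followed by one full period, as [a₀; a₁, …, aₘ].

[31; 1, 1, 8, 1, 1, 62]

a₀ = ⌊√994⌋ = 31.
With m₀=0, d₀=1 and mₖ₊₁ = dₖaₖ − mₖ, dₖ₊₁ = (n − mₖ₊₁²)/dₖ, aₖ₊₁ = ⌊(a₀+mₖ₊₁)/dₖ₊₁⌋:
  k=1: m=31, d=33, a=1
  k=2: m=2, d=30, a=1
  k=3: m=28, d=7, a=8
  k=4: m=28, d=30, a=1
  k=5: m=2, d=33, a=1
  k=6: m=31, d=1, a=62
d=1 and a=2a₀=62 at k=6, so the next step gives (m, d) = (31, 33) again — its k=1 value — and the period has length 6.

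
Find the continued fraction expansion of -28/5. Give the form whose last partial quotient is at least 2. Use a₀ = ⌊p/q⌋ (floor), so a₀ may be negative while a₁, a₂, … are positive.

-28 = -6×5 + 2
5 = 2×2 + 1
2 = 2×1 + 0  (stop)
So -28/5 = [-6; 2, 2].

[-6; 2, 2]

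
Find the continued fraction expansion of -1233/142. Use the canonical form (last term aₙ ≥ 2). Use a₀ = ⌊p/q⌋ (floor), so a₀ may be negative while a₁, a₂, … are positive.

-1233 = -9·142 + 45
142 = 3·45 + 7
45 = 6·7 + 3
7 = 2·3 + 1
3 = 3·1 + 0  (stop)
So -1233/142 = [-9; 3, 6, 2, 3].

[-9; 3, 6, 2, 3]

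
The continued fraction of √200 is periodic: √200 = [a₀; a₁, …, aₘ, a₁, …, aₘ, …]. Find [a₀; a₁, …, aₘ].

[14; 7, 28]

a₀ = ⌊√200⌋ = 14.
With m₀=0, d₀=1 and mₖ₊₁ = dₖaₖ − mₖ, dₖ₊₁ = (n − mₖ₊₁²)/dₖ, aₖ₊₁ = ⌊(a₀+mₖ₊₁)/dₖ₊₁⌋:
  k=1: m=14, d=4, a=7
  k=2: m=14, d=1, a=28
d=1 and a=2a₀=28 at k=2, so the next step gives (m, d) = (14, 4) again — its k=1 value — and the period has length 2.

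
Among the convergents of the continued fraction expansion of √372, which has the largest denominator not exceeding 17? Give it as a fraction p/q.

135/7

√372 = [19; 3, 2, 12, 2, 3, 38, …] (period length 6).
Convergents:
  p_0/q_0 = 19/1
  p_1/q_1 = 58/3
  p_2/q_2 = 135/7
  p_3/q_3 = 1678/87
q_2 = 7 ≤ 17 < 87 = q_3, so the answer is 135/7.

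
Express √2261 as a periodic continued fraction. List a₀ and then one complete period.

[47; 1, 1, 4, 1, 1, 94]

a₀ = ⌊√2261⌋ = 47.
With m₀=0, d₀=1 and mₖ₊₁ = dₖaₖ − mₖ, dₖ₊₁ = (n − mₖ₊₁²)/dₖ, aₖ₊₁ = ⌊(a₀+mₖ₊₁)/dₖ₊₁⌋:
  k=1: m=47, d=52, a=1
  k=2: m=5, d=43, a=1
  k=3: m=38, d=19, a=4
  k=4: m=38, d=43, a=1
  k=5: m=5, d=52, a=1
  k=6: m=47, d=1, a=94
d=1 and a=2a₀=94 at k=6, so the next step gives (m, d) = (47, 52) again — its k=1 value — and the period has length 6.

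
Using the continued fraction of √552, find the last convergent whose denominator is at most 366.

√552 = [23; 2, 46, …] (period length 2).
Convergents:
  p_0/q_0 = 23/1
  p_1/q_1 = 47/2
  p_2/q_2 = 2185/93
  p_3/q_3 = 4417/188
  p_4/q_4 = 205367/8741
q_3 = 188 ≤ 366 < 8741 = q_4, so the answer is 4417/188.

4417/188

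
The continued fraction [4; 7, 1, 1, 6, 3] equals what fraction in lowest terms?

1277/309

Fold from the inside: start with 3/1.
  6 + 1/3 = 19/3
  1 + 3/19 = 22/19
  1 + 19/22 = 41/22
  7 + 22/41 = 309/41
  4 + 41/309 = 1277/309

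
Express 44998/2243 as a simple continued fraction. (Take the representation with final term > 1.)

44998 = 20×2243 + 138
2243 = 16×138 + 35
138 = 3×35 + 33
35 = 1×33 + 2
33 = 16×2 + 1
2 = 2×1 + 0  (stop)
So 44998/2243 = [20; 16, 3, 1, 16, 2].

[20; 16, 3, 1, 16, 2]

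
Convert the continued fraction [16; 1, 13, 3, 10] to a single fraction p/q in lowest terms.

Using pₖ = aₖpₖ₋₁ + pₖ₋₂ and qₖ = aₖqₖ₋₁ + qₖ₋₂:
  k=0: a=16, p=16, q=1
  k=1: a=1, p=17, q=1
  k=2: a=13, p=237, q=14
  k=3: a=3, p=728, q=43
  k=4: a=10, p=7517, q=444

7517/444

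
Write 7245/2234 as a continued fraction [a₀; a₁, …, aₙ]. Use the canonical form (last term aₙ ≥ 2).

[3; 4, 8, 1, 3, 7, 2]

7245 = 3×2234 + 543
2234 = 4×543 + 62
543 = 8×62 + 47
62 = 1×47 + 15
47 = 3×15 + 2
15 = 7×2 + 1
2 = 2×1 + 0  (stop)
So 7245/2234 = [3; 4, 8, 1, 3, 7, 2].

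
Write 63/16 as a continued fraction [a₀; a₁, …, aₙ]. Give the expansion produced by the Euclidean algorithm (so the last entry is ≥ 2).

[3; 1, 15]

63 = 3·16 + 15
16 = 1·15 + 1
15 = 15·1 + 0  (stop)
So 63/16 = [3; 1, 15].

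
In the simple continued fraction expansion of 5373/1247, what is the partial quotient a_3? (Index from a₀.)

5

5373 = 4·1247 + 385   →  a_0 = 4
1247 = 3·385 + 92   →  a_1 = 3
385 = 4·92 + 17   →  a_2 = 4
92 = 5·17 + 7   →  a_3 = 5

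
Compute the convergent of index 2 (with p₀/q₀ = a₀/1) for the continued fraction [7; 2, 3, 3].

Using pₖ = aₖpₖ₋₁ + pₖ₋₂, qₖ = aₖqₖ₋₁ + qₖ₋₂ (with p₋₁=1, p₋₂=0, q₋₁=0, q₋₂=1):
  k=0: a=7, p=7, q=1
  k=1: a=2, p=15, q=2
  k=2: a=3, p=52, q=7

52/7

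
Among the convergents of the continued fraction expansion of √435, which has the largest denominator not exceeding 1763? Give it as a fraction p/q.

√435 = [20; 1, 5, 1, 40, …] (period length 4).
Convergents:
  p_0/q_0 = 20/1
  p_1/q_1 = 21/1
  p_2/q_2 = 125/6
  p_3/q_3 = 146/7
  p_4/q_4 = 5965/286
  p_5/q_5 = 6111/293
  p_6/q_6 = 36520/1751
  p_7/q_7 = 42631/2044
q_6 = 1751 ≤ 1763 < 2044 = q_7, so the answer is 36520/1751.

36520/1751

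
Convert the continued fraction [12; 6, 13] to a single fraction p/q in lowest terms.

Using pₖ = aₖpₖ₋₁ + pₖ₋₂ and qₖ = aₖqₖ₋₁ + qₖ₋₂:
  k=0: a=12, p=12, q=1
  k=1: a=6, p=73, q=6
  k=2: a=13, p=961, q=79

961/79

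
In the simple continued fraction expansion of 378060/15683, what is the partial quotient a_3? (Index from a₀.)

2

378060 = 24·15683 + 1668   →  a_0 = 24
15683 = 9·1668 + 671   →  a_1 = 9
1668 = 2·671 + 326   →  a_2 = 2
671 = 2·326 + 19   →  a_3 = 2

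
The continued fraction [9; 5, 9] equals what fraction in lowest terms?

Using pₖ = aₖpₖ₋₁ + pₖ₋₂ and qₖ = aₖqₖ₋₁ + qₖ₋₂:
  k=0: a=9, p=9, q=1
  k=1: a=5, p=46, q=5
  k=2: a=9, p=423, q=46

423/46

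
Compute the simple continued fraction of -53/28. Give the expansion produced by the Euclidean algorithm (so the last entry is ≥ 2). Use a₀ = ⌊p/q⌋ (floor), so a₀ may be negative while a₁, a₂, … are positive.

[-2; 9, 3]

-53 = -2·28 + 3
28 = 9·3 + 1
3 = 3·1 + 0  (stop)
So -53/28 = [-2; 9, 3].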